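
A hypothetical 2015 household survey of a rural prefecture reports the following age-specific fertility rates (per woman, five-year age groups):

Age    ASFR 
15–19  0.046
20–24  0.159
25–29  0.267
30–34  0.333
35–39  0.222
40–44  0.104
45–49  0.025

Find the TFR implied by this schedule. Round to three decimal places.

5.780

Sum of ASFRs = 0.046 + 0.159 + 0.267 + 0.333 + 0.222 + 0.104 + 0.025 = 1.156
TFR = 5 × 1.156 = 5.78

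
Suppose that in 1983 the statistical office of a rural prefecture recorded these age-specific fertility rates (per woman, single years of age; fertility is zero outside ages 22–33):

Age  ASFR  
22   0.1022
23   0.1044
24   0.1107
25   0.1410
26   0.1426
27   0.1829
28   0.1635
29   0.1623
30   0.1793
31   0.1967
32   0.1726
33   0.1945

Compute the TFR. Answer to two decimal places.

Sum of ASFRs = 0.1022 + 0.1044 + 0.1107 + 0.1410 + 0.1426 + 0.1829 + 0.1635 + 0.1623 + 0.1793 + 0.1967 + 0.1726 + 0.1945 = 1.8527
TFR = 1.8527

1.85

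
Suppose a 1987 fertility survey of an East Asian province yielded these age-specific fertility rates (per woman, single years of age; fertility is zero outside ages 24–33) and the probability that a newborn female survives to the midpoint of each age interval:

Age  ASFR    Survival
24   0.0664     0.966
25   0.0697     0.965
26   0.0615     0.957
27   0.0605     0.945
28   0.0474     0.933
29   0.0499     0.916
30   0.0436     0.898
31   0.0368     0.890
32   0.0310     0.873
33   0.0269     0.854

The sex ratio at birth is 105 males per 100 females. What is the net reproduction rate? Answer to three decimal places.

0.224

Proportion female at birth = 100 / (100 + 105) = 0.48780.
Each age group contributes 1 × ASFR × survival:
  24: 1 × 0.0664 × 0.966 = 0.06414
  25: 1 × 0.0697 × 0.965 = 0.06726
  26: 1 × 0.0615 × 0.957 = 0.05886
  27: 1 × 0.0605 × 0.945 = 0.05717
  28: 1 × 0.0474 × 0.933 = 0.04422
  29: 1 × 0.0499 × 0.916 = 0.04571
  30: 1 × 0.0436 × 0.898 = 0.03915
  31: 1 × 0.0368 × 0.890 = 0.03275
  32: 1 × 0.0310 × 0.873 = 0.02706
  33: 1 × 0.0269 × 0.854 = 0.02297
Sum = 0.45929
NRR = 0.48780 × 0.45929 = 0.22404
An NRR under 1 implies long-run decline under these rates.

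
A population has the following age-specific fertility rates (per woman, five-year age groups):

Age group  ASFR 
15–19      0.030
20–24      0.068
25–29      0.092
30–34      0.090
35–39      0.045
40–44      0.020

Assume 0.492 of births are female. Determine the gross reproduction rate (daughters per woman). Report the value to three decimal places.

Proportion female at birth = 0.492.
Sum of ASFRs = 0.030 + 0.068 + 0.092 + 0.090 + 0.045 + 0.020 = 0.345
TFR = 5 × 0.345 = 1.725
GRR = 0.492 × 1.725 = 0.84870

0.849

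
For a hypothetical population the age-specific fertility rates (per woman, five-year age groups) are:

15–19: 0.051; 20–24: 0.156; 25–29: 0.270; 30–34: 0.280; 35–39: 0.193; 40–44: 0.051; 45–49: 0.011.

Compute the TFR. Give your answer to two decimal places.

Sum of ASFRs = 0.051 + 0.156 + 0.270 + 0.280 + 0.193 + 0.051 + 0.011 = 1.012
TFR = 5 × 1.012 = 5.06

5.06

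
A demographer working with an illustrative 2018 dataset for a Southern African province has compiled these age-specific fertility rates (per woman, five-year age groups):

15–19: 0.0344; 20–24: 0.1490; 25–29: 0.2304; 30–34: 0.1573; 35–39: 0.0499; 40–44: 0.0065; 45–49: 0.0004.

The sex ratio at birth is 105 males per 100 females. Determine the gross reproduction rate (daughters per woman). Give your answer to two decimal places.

1.53

Proportion female at birth = 100 / (100 + 105) = 0.48780.
Sum of ASFRs = 0.0344 + 0.1490 + 0.2304 + 0.1573 + 0.0499 + 0.0065 + 0.0004 = 0.6279
TFR = 5 × 0.6279 = 3.1395
GRR = 0.48780 × 3.1395 = 1.53145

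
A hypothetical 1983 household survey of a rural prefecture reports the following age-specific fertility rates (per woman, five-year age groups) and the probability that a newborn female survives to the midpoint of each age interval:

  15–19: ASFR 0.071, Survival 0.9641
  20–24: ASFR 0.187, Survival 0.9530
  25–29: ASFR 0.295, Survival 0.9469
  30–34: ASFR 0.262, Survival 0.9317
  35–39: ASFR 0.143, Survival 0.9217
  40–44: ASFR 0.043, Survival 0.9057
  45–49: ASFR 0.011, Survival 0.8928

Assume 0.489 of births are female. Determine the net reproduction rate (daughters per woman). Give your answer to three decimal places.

Proportion female at birth = 0.489.
Each age group contributes 5 × ASFR × survival:
  15–19: 5 × 0.071 × 0.9641 = 0.34226
  20–24: 5 × 0.187 × 0.9530 = 0.89106
  25–29: 5 × 0.295 × 0.9469 = 1.39668
  30–34: 5 × 0.262 × 0.9317 = 1.22053
  35–39: 5 × 0.143 × 0.9217 = 0.65902
  40–44: 5 × 0.043 × 0.9057 = 0.19473
  45–49: 5 × 0.011 × 0.8928 = 0.04910
Sum = 4.75338
NRR = 0.489 × 4.75338 = 2.32440

2.324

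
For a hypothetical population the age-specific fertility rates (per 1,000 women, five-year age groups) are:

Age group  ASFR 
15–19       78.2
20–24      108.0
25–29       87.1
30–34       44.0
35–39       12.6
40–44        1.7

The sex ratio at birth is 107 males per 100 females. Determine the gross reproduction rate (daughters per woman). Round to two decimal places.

Proportion female at birth = 100 / (100 + 107) = 0.48309.
Sum of ASFRs = 78.2 + 108.0 + 87.1 + 44.0 + 12.6 + 1.7 = 331.6
TFR = 5 × 331.6 / 1000 = 1.658
GRR = 0.48309 × 1.658 = 0.80096

0.80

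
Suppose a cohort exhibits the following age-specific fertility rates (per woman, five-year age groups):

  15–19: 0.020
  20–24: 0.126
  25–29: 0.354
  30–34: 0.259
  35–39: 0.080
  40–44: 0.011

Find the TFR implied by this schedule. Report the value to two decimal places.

4.25

Sum of ASFRs = 0.020 + 0.126 + 0.354 + 0.259 + 0.080 + 0.011 = 0.850
TFR = 5 × 0.850 = 4.25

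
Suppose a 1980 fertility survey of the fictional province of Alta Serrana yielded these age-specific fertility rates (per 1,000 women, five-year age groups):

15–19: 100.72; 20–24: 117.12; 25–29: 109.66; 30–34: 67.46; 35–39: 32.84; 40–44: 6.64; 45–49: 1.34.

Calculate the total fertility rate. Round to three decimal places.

2.179

Sum of ASFRs = 100.72 + 117.12 + 109.66 + 67.46 + 32.84 + 6.64 + 1.34 = 435.78
TFR = 5 × 435.78 / 1000 = 2.1789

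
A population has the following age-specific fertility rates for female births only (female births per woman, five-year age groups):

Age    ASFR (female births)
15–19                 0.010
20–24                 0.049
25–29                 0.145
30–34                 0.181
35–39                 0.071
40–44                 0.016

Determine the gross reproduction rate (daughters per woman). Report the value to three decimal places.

2.360

Sum of female ASFRs = 0.010 + 0.049 + 0.145 + 0.181 + 0.071 + 0.016 = 0.472
GRR = 5 × 0.472 = 2.36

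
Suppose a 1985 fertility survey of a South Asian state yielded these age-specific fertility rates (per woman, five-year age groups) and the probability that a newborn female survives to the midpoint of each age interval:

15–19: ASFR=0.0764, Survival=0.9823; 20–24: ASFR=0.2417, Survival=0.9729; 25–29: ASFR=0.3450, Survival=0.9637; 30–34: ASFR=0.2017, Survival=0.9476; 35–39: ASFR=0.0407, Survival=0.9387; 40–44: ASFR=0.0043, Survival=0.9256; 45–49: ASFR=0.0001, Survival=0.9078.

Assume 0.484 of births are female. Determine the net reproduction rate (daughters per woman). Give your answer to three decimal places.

2.120

Proportion female at birth = 0.484.
Per-age-group product (5 × ASFR × survival probability):
  15–19: 5 × 0.0764 × 0.9823 = 0.37524
  20–24: 5 × 0.2417 × 0.9729 = 1.17575
  25–29: 5 × 0.3450 × 0.9637 = 1.66238
  30–34: 5 × 0.2017 × 0.9476 = 0.95565
  35–39: 5 × 0.0407 × 0.9387 = 0.19103
  40–44: 5 × 0.0043 × 0.9256 = 0.01990
  45–49: 5 × 0.0001 × 0.9078 = 0.00045
Sum = 4.38040
NRR = 0.484 × 4.38040 = 2.12011
An NRR exceeding 1 indicates intrinsic growth under these rates.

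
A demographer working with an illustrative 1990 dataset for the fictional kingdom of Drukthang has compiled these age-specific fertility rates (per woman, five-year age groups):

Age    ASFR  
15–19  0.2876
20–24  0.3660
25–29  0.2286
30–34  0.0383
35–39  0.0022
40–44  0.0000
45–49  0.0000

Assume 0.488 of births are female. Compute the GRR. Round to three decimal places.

Proportion female at birth = 0.488.
Sum of ASFRs = 0.2876 + 0.3660 + 0.2286 + 0.0383 + 0.0022 + 0.0000 + 0.0000 = 0.9227
TFR = 5 × 0.9227 = 4.6135
GRR = 0.488 × 4.6135 = 2.25139

2.251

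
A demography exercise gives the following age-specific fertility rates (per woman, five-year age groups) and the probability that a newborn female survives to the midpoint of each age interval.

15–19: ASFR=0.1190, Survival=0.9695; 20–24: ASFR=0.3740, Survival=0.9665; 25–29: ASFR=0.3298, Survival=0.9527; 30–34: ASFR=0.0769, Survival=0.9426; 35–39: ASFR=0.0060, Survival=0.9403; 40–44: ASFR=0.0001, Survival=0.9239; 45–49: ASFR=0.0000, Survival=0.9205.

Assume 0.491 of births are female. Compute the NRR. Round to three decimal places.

Proportion female at birth = 0.491.
Weighting each age-specific rate by interval width and survival:
  15–19: 5 × 0.1190 × 0.9695 = 0.57685
  20–24: 5 × 0.3740 × 0.9665 = 1.80736
  25–29: 5 × 0.3298 × 0.9527 = 1.57100
  30–34: 5 × 0.0769 × 0.9426 = 0.36243
  35–39: 5 × 0.0060 × 0.9403 = 0.02821
  40–44: 5 × 0.0001 × 0.9239 = 0.00046
  45–49: 5 × 0.0000 × 0.9205 = 0.00000
Sum = 4.34631
NRR = 0.491 × 4.34631 = 2.13404
NRR > 1, so each generation more than replaces itself.

2.134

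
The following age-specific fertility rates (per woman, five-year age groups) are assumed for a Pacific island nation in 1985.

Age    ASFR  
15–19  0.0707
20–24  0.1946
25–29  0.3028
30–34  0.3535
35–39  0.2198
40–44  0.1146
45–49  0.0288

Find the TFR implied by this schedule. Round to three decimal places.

Sum of ASFRs = 0.0707 + 0.1946 + 0.3028 + 0.3535 + 0.2198 + 0.1146 + 0.0288 = 1.2848
TFR = 5 × 1.2848 = 6.424

6.424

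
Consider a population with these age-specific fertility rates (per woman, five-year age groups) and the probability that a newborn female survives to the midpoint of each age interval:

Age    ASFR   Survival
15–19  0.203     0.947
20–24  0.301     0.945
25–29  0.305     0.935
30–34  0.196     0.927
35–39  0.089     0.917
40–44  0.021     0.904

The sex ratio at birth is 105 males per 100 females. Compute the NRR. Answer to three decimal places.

Proportion female at birth = 100 / (100 + 105) = 0.48780.
Survival-weighted fertility by age (5·fₓ·Sₓ):
  15–19: 5 × 0.203 × 0.947 = 0.96121
  20–24: 5 × 0.301 × 0.945 = 1.42223
  25–29: 5 × 0.305 × 0.935 = 1.42588
  30–34: 5 × 0.196 × 0.927 = 0.90846
  35–39: 5 × 0.089 × 0.917 = 0.40807
  40–44: 5 × 0.021 × 0.904 = 0.09492
Sum = 5.22077
NRR = 0.48780 × 5.22077 = 2.54669

2.547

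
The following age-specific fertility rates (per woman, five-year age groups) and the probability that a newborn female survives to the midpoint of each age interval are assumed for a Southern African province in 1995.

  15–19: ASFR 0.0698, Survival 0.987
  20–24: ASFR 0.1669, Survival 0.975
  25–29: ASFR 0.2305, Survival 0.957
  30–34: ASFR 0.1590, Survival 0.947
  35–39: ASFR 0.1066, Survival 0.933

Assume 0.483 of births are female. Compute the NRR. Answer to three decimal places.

Proportion female at birth = 0.483.
Each age group contributes 5 × ASFR × survival:
  15–19: 5 × 0.0698 × 0.987 = 0.34446
  20–24: 5 × 0.1669 × 0.975 = 0.81364
  25–29: 5 × 0.2305 × 0.957 = 1.10294
  30–34: 5 × 0.1590 × 0.947 = 0.75287
  35–39: 5 × 0.1066 × 0.933 = 0.49729
Sum = 3.51120
NRR = 0.483 × 3.51120 = 1.69591
An NRR exceeding 1 indicates intrinsic growth under these rates.

1.696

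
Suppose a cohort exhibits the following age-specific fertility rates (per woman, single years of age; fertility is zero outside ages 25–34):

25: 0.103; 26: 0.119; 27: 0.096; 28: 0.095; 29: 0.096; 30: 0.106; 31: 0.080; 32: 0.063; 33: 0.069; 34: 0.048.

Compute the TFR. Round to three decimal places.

Sum of ASFRs = 0.103 + 0.119 + 0.096 + 0.095 + 0.096 + 0.106 + 0.080 + 0.063 + 0.069 + 0.048 = 0.875
TFR = 0.875

0.875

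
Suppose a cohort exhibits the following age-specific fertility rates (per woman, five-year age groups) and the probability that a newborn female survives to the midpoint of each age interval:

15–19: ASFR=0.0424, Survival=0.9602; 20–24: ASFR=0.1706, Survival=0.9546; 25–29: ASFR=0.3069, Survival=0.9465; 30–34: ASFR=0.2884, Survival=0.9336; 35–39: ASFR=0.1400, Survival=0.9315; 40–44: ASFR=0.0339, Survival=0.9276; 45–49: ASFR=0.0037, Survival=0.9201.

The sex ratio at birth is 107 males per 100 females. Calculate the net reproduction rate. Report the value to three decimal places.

Proportion female at birth = 100 / (100 + 107) = 0.48309.
Weighting each age-specific rate by interval width and survival:
  15–19: 5 × 0.0424 × 0.9602 = 0.20356
  20–24: 5 × 0.1706 × 0.9546 = 0.81427
  25–29: 5 × 0.3069 × 0.9465 = 1.45240
  30–34: 5 × 0.2884 × 0.9336 = 1.34625
  35–39: 5 × 0.1400 × 0.9315 = 0.65205
  40–44: 5 × 0.0339 × 0.9276 = 0.15723
  45–49: 5 × 0.0037 × 0.9201 = 0.01702
Sum = 4.64278
NRR = 0.48309 × 4.64278 = 2.24288

2.243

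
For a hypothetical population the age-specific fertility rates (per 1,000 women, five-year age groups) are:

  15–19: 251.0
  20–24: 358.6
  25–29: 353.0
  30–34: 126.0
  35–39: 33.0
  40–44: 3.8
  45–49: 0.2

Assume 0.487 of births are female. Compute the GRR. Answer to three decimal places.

2.741

Proportion female at birth = 0.487.
Sum of ASFRs = 251.0 + 358.6 + 353.0 + 126.0 + 33.0 + 3.8 + 0.2 = 1125.6
TFR = 5 × 1125.6 / 1000 = 5.628
GRR = 0.487 × 5.628 = 2.74084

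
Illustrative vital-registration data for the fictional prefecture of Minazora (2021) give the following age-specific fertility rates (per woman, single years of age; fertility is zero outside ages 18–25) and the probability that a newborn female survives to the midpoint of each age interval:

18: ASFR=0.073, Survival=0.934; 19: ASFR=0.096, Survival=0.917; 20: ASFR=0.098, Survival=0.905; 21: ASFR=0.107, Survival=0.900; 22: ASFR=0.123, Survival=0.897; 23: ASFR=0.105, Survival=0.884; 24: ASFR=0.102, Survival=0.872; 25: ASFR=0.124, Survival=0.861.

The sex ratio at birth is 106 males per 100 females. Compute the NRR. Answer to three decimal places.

0.359

Proportion female at birth = 100 / (100 + 106) = 0.48544.
Survival-weighted fertility by age (1·fₓ·Sₓ):
  18: 1 × 0.073 × 0.934 = 0.06818
  19: 1 × 0.096 × 0.917 = 0.08803
  20: 1 × 0.098 × 0.905 = 0.08869
  21: 1 × 0.107 × 0.900 = 0.09630
  22: 1 × 0.123 × 0.897 = 0.11033
  23: 1 × 0.105 × 0.884 = 0.09282
  24: 1 × 0.102 × 0.872 = 0.08894
  25: 1 × 0.124 × 0.861 = 0.10676
Sum = 0.74005
NRR = 0.48544 × 0.74005 = 0.35925
NRR < 1, so the cohort does not fully replace itself.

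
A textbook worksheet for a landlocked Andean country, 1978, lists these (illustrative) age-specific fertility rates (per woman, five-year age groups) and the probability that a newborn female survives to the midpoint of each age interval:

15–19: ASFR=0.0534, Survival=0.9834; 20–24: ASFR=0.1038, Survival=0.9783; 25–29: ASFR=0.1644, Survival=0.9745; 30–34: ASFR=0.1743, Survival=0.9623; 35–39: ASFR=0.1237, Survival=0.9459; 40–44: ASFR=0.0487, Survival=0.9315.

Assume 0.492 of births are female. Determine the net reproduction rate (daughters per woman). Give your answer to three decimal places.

Proportion female at birth = 0.492.
Per-age-group product (5 × ASFR × survival probability):
  15–19: 5 × 0.0534 × 0.9834 = 0.26257
  20–24: 5 × 0.1038 × 0.9783 = 0.50774
  25–29: 5 × 0.1644 × 0.9745 = 0.80104
  30–34: 5 × 0.1743 × 0.9623 = 0.83864
  35–39: 5 × 0.1237 × 0.9459 = 0.58504
  40–44: 5 × 0.0487 × 0.9315 = 0.22682
Sum = 3.22185
NRR = 0.492 × 3.22185 = 1.58515

1.585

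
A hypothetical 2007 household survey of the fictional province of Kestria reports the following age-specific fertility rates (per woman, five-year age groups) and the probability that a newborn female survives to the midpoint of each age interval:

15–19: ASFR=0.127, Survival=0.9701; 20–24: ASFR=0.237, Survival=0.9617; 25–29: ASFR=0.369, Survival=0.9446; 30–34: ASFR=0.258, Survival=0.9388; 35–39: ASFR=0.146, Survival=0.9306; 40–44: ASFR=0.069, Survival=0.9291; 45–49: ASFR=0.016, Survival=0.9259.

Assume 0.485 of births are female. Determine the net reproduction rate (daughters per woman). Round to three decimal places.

Proportion female at birth = 0.485.
Weighting each age-specific rate by interval width and survival:
  15–19: 5 × 0.127 × 0.9701 = 0.61601
  20–24: 5 × 0.237 × 0.9617 = 1.13961
  25–29: 5 × 0.369 × 0.9446 = 1.74279
  30–34: 5 × 0.258 × 0.9388 = 1.21105
  35–39: 5 × 0.146 × 0.9306 = 0.67934
  40–44: 5 × 0.069 × 0.9291 = 0.32054
  45–49: 5 × 0.016 × 0.9259 = 0.07407
Sum = 5.78341
NRR = 0.485 × 5.78341 = 2.80495

2.805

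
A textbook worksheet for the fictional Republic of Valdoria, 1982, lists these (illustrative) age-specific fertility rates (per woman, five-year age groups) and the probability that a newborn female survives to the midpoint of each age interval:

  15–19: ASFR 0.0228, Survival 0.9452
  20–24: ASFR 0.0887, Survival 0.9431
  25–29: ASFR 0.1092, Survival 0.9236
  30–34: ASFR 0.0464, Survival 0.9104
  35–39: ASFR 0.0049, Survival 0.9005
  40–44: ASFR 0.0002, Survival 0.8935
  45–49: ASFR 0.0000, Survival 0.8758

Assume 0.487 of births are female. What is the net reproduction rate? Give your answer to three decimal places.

Proportion female at birth = 0.487.
Survival-weighted fertility by age (5·fₓ·Sₓ):
  15–19: 5 × 0.0228 × 0.9452 = 0.10775
  20–24: 5 × 0.0887 × 0.9431 = 0.41826
  25–29: 5 × 0.1092 × 0.9236 = 0.50429
  30–34: 5 × 0.0464 × 0.9104 = 0.21121
  35–39: 5 × 0.0049 × 0.9005 = 0.02206
  40–44: 5 × 0.0002 × 0.8935 = 0.00089
  45–49: 5 × 0.0000 × 0.8758 = 0.00000
Sum = 1.26446
NRR = 0.487 × 1.26446 = 0.61579

0.616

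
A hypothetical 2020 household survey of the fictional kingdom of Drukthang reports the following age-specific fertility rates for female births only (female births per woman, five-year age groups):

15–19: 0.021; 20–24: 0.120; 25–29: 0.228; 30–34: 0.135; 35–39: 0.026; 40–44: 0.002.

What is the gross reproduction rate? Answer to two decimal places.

Sum of female ASFRs = 0.021 + 0.120 + 0.228 + 0.135 + 0.026 + 0.002 = 0.532
GRR = 5 × 0.532 = 2.66

2.66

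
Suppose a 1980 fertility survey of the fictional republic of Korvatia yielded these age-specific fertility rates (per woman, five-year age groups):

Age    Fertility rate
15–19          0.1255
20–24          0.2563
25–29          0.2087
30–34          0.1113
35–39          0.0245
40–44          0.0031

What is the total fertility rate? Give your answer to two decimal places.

3.65

Sum of ASFRs = 0.1255 + 0.2563 + 0.2087 + 0.1113 + 0.0245 + 0.0031 = 0.7294
TFR = 5 × 0.7294 = 3.647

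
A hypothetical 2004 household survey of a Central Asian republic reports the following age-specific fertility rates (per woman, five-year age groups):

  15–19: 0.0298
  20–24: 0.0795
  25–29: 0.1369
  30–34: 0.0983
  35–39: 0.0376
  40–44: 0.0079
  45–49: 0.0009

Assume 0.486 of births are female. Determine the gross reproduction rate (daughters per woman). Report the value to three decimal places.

0.950

Proportion female at birth = 0.486.
Sum of ASFRs = 0.0298 + 0.0795 + 0.1369 + 0.0983 + 0.0376 + 0.0079 + 0.0009 = 0.3909
TFR = 5 × 0.3909 = 1.9545
GRR = 0.486 × 1.9545 = 0.94989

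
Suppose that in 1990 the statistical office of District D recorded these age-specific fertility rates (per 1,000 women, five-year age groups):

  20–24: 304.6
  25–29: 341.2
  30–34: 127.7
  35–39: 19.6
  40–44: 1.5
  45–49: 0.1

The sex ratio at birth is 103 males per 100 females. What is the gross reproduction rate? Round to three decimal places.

1.957

Proportion female at birth = 100 / (100 + 103) = 0.49261.
Sum of ASFRs = 304.6 + 341.2 + 127.7 + 19.6 + 1.5 + 0.1 = 794.7
TFR = 5 × 794.7 / 1000 = 3.9735
GRR = 0.49261 × 3.9735 = 1.95739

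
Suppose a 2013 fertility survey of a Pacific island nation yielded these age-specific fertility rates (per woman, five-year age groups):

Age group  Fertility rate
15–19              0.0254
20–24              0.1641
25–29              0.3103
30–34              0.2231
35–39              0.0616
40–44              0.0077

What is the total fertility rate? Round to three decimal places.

Sum of ASFRs = 0.0254 + 0.1641 + 0.3103 + 0.2231 + 0.0616 + 0.0077 = 0.7922
TFR = 5 × 0.7922 = 3.961

3.961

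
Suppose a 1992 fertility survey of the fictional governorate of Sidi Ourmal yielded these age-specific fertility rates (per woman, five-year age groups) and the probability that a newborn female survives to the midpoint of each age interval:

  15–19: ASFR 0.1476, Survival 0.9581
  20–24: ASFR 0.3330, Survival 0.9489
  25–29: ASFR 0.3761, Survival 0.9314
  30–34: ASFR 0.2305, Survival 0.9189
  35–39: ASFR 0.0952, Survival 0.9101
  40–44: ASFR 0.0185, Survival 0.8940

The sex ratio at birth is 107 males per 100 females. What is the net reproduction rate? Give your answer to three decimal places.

2.712

Proportion female at birth = 100 / (100 + 107) = 0.48309.
Each age group contributes 5 × ASFR × survival:
  15–19: 5 × 0.1476 × 0.9581 = 0.70708
  20–24: 5 × 0.3330 × 0.9489 = 1.57992
  25–29: 5 × 0.3761 × 0.9314 = 1.75150
  30–34: 5 × 0.2305 × 0.9189 = 1.05903
  35–39: 5 × 0.0952 × 0.9101 = 0.43321
  40–44: 5 × 0.0185 × 0.8940 = 0.08270
Sum = 5.61344
NRR = 0.48309 × 5.61344 = 2.71180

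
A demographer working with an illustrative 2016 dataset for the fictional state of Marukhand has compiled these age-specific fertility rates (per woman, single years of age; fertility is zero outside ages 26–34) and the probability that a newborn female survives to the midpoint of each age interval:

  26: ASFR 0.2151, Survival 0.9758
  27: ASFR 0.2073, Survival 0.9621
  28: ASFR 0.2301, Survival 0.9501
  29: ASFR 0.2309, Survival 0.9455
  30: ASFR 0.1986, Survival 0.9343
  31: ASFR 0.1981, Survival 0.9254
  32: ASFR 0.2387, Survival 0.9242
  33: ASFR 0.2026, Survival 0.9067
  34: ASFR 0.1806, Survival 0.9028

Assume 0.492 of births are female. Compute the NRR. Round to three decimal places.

0.877

Proportion female at birth = 0.492.
Weighting each age-specific rate by interval width and survival:
  26: 1 × 0.2151 × 0.9758 = 0.20989
  27: 1 × 0.2073 × 0.9621 = 0.19944
  28: 1 × 0.2301 × 0.9501 = 0.21862
  29: 1 × 0.2309 × 0.9455 = 0.21832
  30: 1 × 0.1986 × 0.9343 = 0.18555
  31: 1 × 0.1981 × 0.9254 = 0.18332
  32: 1 × 0.2387 × 0.9242 = 0.22061
  33: 1 × 0.2026 × 0.9067 = 0.18370
  34: 1 × 0.1806 × 0.9028 = 0.16305
Sum = 1.78250
NRR = 0.492 × 1.78250 = 0.87699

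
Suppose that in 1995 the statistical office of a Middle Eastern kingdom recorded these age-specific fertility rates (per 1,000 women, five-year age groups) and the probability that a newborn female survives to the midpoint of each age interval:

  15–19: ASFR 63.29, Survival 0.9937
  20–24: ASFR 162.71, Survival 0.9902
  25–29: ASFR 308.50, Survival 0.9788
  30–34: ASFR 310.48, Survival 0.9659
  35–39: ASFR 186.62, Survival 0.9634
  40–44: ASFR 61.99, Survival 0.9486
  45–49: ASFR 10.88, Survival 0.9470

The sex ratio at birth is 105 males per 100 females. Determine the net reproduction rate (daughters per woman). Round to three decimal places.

2.621

Proportion female at birth = 100 / (100 + 105) = 0.48780.
Weighting each age-specific rate by interval width and survival:
  15–19: 5 × 63.29/1000 × 0.9937 = 0.31446
  20–24: 5 × 162.71/1000 × 0.9902 = 0.80558
  25–29: 5 × 308.50/1000 × 0.9788 = 1.50980
  30–34: 5 × 310.48/1000 × 0.9659 = 1.49946
  35–39: 5 × 186.62/1000 × 0.9634 = 0.89895
  40–44: 5 × 61.99/1000 × 0.9486 = 0.29402
  45–49: 5 × 10.88/1000 × 0.9470 = 0.05152
Sum = 5.37379
NRR = 0.48780 × 5.37379 = 2.62133
An NRR exceeding 1 indicates intrinsic growth under these rates.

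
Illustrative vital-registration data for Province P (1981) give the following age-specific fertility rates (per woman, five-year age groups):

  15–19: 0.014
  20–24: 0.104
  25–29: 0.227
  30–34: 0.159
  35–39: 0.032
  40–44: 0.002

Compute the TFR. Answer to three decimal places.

Sum of ASFRs = 0.014 + 0.104 + 0.227 + 0.159 + 0.032 + 0.002 = 0.538
TFR = 5 × 0.538 = 2.69

2.690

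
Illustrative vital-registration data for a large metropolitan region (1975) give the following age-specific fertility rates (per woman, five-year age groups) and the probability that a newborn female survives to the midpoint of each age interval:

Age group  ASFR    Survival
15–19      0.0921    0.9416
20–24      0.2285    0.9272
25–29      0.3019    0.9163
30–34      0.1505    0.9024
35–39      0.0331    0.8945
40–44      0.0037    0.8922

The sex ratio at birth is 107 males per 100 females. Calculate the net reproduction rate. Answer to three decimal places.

1.797

Proportion female at birth = 100 / (100 + 107) = 0.48309.
Weighting each age-specific rate by interval width and survival:
  15–19: 5 × 0.0921 × 0.9416 = 0.43361
  20–24: 5 × 0.2285 × 0.9272 = 1.05933
  25–29: 5 × 0.3019 × 0.9163 = 1.38315
  30–34: 5 × 0.1505 × 0.9024 = 0.67906
  35–39: 5 × 0.0331 × 0.8945 = 0.14804
  40–44: 5 × 0.0037 × 0.8922 = 0.01651
Sum = 3.71970
NRR = 0.48309 × 3.71970 = 1.79695
With NRR above 1 the population is above replacement fertility.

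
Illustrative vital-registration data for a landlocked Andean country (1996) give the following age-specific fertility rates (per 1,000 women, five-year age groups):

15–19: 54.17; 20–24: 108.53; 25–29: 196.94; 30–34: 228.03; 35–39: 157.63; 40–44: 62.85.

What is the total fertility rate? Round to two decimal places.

4.04

Sum of ASFRs = 54.17 + 108.53 + 196.94 + 228.03 + 157.63 + 62.85 = 808.15
TFR = 5 × 808.15 / 1000 = 4.04075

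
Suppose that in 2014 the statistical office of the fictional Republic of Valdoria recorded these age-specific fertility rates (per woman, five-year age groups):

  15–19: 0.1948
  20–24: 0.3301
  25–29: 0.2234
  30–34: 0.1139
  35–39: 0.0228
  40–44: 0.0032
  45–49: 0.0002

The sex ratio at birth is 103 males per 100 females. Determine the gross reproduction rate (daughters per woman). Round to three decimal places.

2.188

Proportion female at birth = 100 / (100 + 103) = 0.49261.
Sum of ASFRs = 0.1948 + 0.3301 + 0.2234 + 0.1139 + 0.0228 + 0.0032 + 0.0002 = 0.8884
TFR = 5 × 0.8884 = 4.442
GRR = 0.49261 × 4.442 = 2.18817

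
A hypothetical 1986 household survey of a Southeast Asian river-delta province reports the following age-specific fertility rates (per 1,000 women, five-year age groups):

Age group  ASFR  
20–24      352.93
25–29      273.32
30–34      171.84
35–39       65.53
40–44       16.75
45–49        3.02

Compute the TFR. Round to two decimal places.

4.42

Sum of ASFRs = 352.93 + 273.32 + 171.84 + 65.53 + 16.75 + 3.02 = 883.39
TFR = 5 × 883.39 / 1000 = 4.41695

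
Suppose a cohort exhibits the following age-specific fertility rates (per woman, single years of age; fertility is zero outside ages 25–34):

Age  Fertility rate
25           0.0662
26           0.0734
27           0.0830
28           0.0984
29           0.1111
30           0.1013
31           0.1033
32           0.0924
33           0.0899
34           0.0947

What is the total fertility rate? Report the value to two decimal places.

Sum of ASFRs = 0.0662 + 0.0734 + 0.0830 + 0.0984 + 0.1111 + 0.1013 + 0.1033 + 0.0924 + 0.0899 + 0.0947 = 0.9137
TFR = 0.9137

0.91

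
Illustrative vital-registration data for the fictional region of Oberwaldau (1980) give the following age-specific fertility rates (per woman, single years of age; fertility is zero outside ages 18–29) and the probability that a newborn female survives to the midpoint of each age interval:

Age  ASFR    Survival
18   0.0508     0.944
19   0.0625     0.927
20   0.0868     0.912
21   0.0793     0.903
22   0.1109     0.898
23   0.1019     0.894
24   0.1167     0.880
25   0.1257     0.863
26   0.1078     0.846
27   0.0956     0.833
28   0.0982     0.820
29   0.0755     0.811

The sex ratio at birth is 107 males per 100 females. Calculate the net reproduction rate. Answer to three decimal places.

0.469

Proportion female at birth = 100 / (100 + 107) = 0.48309.
Each age group contributes 1 × ASFR × survival:
  18: 1 × 0.0508 × 0.944 = 0.04796
  19: 1 × 0.0625 × 0.927 = 0.05794
  20: 1 × 0.0868 × 0.912 = 0.07916
  21: 1 × 0.0793 × 0.903 = 0.07161
  22: 1 × 0.1109 × 0.898 = 0.09959
  23: 1 × 0.1019 × 0.894 = 0.09110
  24: 1 × 0.1167 × 0.880 = 0.10270
  25: 1 × 0.1257 × 0.863 = 0.10848
  26: 1 × 0.1078 × 0.846 = 0.09120
  27: 1 × 0.0956 × 0.833 = 0.07963
  28: 1 × 0.0982 × 0.820 = 0.08052
  29: 1 × 0.0755 × 0.811 = 0.06123
Sum = 0.97112
NRR = 0.48309 × 0.97112 = 0.46914
With NRR below 1 the population is below replacement fertility.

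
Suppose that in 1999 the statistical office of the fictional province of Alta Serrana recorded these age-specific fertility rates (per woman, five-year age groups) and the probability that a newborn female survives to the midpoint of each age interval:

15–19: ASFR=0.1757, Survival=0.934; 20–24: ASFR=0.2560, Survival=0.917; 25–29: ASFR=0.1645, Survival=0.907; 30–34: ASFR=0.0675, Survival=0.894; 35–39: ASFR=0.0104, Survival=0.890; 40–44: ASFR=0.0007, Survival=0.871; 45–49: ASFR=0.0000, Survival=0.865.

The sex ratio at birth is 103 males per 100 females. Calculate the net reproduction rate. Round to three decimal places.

1.523

Proportion female at birth = 100 / (100 + 103) = 0.49261.
Weighting each age-specific rate by interval width and survival:
  15–19: 5 × 0.1757 × 0.934 = 0.82052
  20–24: 5 × 0.2560 × 0.917 = 1.17376
  25–29: 5 × 0.1645 × 0.907 = 0.74601
  30–34: 5 × 0.0675 × 0.894 = 0.30173
  35–39: 5 × 0.0104 × 0.890 = 0.04628
  40–44: 5 × 0.0007 × 0.871 = 0.00305
  45–49: 5 × 0.0000 × 0.865 = 0.00000
Sum = 3.09135
NRR = 0.49261 × 3.09135 = 1.52283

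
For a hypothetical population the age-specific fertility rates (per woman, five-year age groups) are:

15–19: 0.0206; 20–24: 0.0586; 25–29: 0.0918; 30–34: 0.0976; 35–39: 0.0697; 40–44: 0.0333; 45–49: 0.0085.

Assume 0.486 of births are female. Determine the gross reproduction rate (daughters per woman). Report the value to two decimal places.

0.92

Proportion female at birth = 0.486.
Sum of ASFRs = 0.0206 + 0.0586 + 0.0918 + 0.0976 + 0.0697 + 0.0333 + 0.0085 = 0.3801
TFR = 5 × 0.3801 = 1.9005
GRR = 0.486 × 1.9005 = 0.92364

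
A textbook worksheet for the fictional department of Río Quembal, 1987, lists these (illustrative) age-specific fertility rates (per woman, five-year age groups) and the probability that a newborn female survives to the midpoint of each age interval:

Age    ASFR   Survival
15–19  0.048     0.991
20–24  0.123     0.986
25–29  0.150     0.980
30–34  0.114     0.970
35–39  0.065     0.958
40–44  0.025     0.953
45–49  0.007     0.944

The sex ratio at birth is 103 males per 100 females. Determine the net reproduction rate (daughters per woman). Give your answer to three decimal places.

1.279

Proportion female at birth = 100 / (100 + 103) = 0.49261.
Each age group contributes 5 × ASFR × survival:
  15–19: 5 × 0.048 × 0.991 = 0.23784
  20–24: 5 × 0.123 × 0.986 = 0.60639
  25–29: 5 × 0.150 × 0.980 = 0.73500
  30–34: 5 × 0.114 × 0.970 = 0.55290
  35–39: 5 × 0.065 × 0.958 = 0.31135
  40–44: 5 × 0.025 × 0.953 = 0.11913
  45–49: 5 × 0.007 × 0.944 = 0.03304
Sum = 2.59565
NRR = 0.49261 × 2.59565 = 1.27864
An NRR exceeding 1 indicates intrinsic growth under these rates.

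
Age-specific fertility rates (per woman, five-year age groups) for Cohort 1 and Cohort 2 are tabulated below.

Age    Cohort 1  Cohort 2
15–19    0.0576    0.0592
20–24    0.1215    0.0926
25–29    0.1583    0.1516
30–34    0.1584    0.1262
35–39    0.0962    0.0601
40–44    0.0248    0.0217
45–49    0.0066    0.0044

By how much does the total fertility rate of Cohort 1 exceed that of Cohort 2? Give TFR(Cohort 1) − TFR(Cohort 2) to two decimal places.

0.54

Cohort 1:
  Sum of ASFRs = 0.0576 + 0.1215 + 0.1583 + 0.1584 + 0.0962 + 0.0248 + 0.0066 = 0.6234
  TFR = 5 × 0.6234 = 3.117
Cohort 2:
  Sum of ASFRs = 0.0592 + 0.0926 + 0.1516 + 0.1262 + 0.0601 + 0.0217 + 0.0044 = 0.5158
  TFR = 5 × 0.5158 = 2.579
Difference = 3.117 − 2.579 = 0.538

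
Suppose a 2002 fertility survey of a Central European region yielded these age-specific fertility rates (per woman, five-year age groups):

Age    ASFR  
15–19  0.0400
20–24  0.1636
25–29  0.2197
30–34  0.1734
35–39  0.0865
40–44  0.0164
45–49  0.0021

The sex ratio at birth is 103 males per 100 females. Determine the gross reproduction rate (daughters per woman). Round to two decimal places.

1.73

Proportion female at birth = 100 / (100 + 103) = 0.49261.
Sum of ASFRs = 0.0400 + 0.1636 + 0.2197 + 0.1734 + 0.0865 + 0.0164 + 0.0021 = 0.7017
TFR = 5 × 0.7017 = 3.5085
GRR = 0.49261 × 3.5085 = 1.72832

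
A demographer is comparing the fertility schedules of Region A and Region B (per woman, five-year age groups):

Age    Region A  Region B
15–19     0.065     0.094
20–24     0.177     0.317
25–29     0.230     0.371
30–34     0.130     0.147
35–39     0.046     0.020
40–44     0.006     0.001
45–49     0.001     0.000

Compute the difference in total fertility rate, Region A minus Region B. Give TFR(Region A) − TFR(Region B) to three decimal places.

-1.475

Region A:
  Sum of ASFRs = 0.065 + 0.177 + 0.230 + 0.130 + 0.046 + 0.006 + 0.001 = 0.655
  TFR = 5 × 0.655 = 3.275
Region B:
  Sum of ASFRs = 0.094 + 0.317 + 0.371 + 0.147 + 0.020 + 0.001 + 0.000 = 0.950
  TFR = 5 × 0.950 = 4.75
Difference = 3.275 − 4.75 = -1.475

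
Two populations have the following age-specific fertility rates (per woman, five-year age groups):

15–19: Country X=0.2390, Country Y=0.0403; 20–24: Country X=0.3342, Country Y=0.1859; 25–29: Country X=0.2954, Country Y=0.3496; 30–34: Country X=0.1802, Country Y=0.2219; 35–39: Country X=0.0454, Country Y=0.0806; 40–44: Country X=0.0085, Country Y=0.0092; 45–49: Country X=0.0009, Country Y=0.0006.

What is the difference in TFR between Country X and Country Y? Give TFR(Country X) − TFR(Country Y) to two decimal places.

1.08

Country X:
  Sum of ASFRs = 0.2390 + 0.3342 + 0.2954 + 0.1802 + 0.0454 + 0.0085 + 0.0009 = 1.1036
  TFR = 5 × 1.1036 = 5.518
Country Y:
  Sum of ASFRs = 0.0403 + 0.1859 + 0.3496 + 0.2219 + 0.0806 + 0.0092 + 0.0006 = 0.8881
  TFR = 5 × 0.8881 = 4.4405
Difference = 5.518 − 4.4405 = 1.0775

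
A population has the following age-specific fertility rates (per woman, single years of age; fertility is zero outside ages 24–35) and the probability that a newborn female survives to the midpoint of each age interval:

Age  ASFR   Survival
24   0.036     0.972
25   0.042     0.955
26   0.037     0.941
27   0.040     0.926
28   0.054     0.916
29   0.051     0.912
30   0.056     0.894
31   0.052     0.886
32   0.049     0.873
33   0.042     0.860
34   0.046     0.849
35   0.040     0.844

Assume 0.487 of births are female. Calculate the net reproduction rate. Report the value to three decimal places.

0.239

Proportion female at birth = 0.487.
Per-age-group product (1 × ASFR × survival probability):
  24: 1 × 0.036 × 0.972 = 0.03499
  25: 1 × 0.042 × 0.955 = 0.04011
  26: 1 × 0.037 × 0.941 = 0.03482
  27: 1 × 0.040 × 0.926 = 0.03704
  28: 1 × 0.054 × 0.916 = 0.04946
  29: 1 × 0.051 × 0.912 = 0.04651
  30: 1 × 0.056 × 0.894 = 0.05006
  31: 1 × 0.052 × 0.886 = 0.04607
  32: 1 × 0.049 × 0.873 = 0.04278
  33: 1 × 0.042 × 0.860 = 0.03612
  34: 1 × 0.046 × 0.849 = 0.03905
  35: 1 × 0.040 × 0.844 = 0.03376
Sum = 0.49077
NRR = 0.487 × 0.49077 = 0.23900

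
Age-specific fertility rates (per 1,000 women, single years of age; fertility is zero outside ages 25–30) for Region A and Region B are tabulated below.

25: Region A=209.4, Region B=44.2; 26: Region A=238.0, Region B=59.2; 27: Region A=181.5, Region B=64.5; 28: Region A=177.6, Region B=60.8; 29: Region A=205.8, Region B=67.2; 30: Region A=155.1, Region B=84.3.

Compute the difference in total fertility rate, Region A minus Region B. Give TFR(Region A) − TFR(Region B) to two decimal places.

0.79

Region A:
  Sum of ASFRs = 209.4 + 238.0 + 181.5 + 177.6 + 205.8 + 155.1 = 1167.4
  TFR = 1167.4 / 1000 = 1.1674
Region B:
  Sum of ASFRs = 44.2 + 59.2 + 64.5 + 60.8 + 67.2 + 84.3 = 380.2
  TFR = 380.2 / 1000 = 0.3802
Difference = 1.1674 − 0.3802 = 0.7872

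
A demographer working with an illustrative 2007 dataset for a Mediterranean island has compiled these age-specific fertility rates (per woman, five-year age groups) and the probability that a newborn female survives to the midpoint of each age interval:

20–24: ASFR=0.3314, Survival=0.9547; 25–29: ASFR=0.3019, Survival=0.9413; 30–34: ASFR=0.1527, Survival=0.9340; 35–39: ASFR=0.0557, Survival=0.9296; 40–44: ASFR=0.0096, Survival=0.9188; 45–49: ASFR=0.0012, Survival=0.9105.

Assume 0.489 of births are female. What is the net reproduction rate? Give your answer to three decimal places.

Proportion female at birth = 0.489.
Weighting each age-specific rate by interval width and survival:
  20–24: 5 × 0.3314 × 0.9547 = 1.58194
  25–29: 5 × 0.3019 × 0.9413 = 1.42089
  30–34: 5 × 0.1527 × 0.9340 = 0.71311
  35–39: 5 × 0.0557 × 0.9296 = 0.25889
  40–44: 5 × 0.0096 × 0.9188 = 0.04410
  45–49: 5 × 0.0012 × 0.9105 = 0.00546
Sum = 4.02439
NRR = 0.489 × 4.02439 = 1.96793
An NRR exceeding 1 indicates intrinsic growth under these rates.

1.968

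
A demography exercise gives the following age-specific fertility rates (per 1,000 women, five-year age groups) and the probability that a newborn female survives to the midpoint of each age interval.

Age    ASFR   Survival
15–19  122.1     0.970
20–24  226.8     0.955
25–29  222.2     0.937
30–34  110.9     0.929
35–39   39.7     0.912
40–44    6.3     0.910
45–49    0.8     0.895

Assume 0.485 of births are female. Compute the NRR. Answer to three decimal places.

Proportion female at birth = 0.485.
Per-age-group product (5 × ASFR × survival probability):
  15–19: 5 × 122.1/1000 × 0.970 = 0.59219
  20–24: 5 × 226.8/1000 × 0.955 = 1.08297
  25–29: 5 × 222.2/1000 × 0.937 = 1.04101
  30–34: 5 × 110.9/1000 × 0.929 = 0.51513
  35–39: 5 × 39.7/1000 × 0.912 = 0.18103
  40–44: 5 × 6.3/1000 × 0.910 = 0.02867
  45–49: 5 × 0.8/1000 × 0.895 = 0.00358
Sum = 3.44458
NRR = 0.485 × 3.44458 = 1.67062
An NRR exceeding 1 indicates intrinsic growth under these rates.

1.671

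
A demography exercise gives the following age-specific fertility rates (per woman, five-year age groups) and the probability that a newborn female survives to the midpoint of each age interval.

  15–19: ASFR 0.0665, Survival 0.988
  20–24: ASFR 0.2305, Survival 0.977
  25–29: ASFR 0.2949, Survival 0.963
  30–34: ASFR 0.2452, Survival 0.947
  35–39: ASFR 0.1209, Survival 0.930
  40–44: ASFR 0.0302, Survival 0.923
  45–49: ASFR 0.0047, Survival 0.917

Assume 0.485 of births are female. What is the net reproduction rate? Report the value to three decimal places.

2.308

Proportion female at birth = 0.485.
Weighting each age-specific rate by interval width and survival:
  15–19: 5 × 0.0665 × 0.988 = 0.32851
  20–24: 5 × 0.2305 × 0.977 = 1.12599
  25–29: 5 × 0.2949 × 0.963 = 1.41994
  30–34: 5 × 0.2452 × 0.947 = 1.16102
  35–39: 5 × 0.1209 × 0.930 = 0.56219
  40–44: 5 × 0.0302 × 0.923 = 0.13937
  45–49: 5 × 0.0047 × 0.917 = 0.02155
Sum = 4.75857
NRR = 0.485 × 4.75857 = 2.30791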